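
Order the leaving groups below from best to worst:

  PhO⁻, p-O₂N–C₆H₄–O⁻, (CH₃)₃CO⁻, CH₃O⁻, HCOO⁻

The more stable X⁻ (or X) is on its own — i.e. the weaker a base it is — the better a leaving group it makes.
HCOO⁻: pKₐ(HCOOH) ≈ 3.8
p-O₂N–C₆H₄–O⁻: pKₐ(p-nitrophenol) ≈ 7.2
PhO⁻: pKₐ(C₆H₅OH (phenol)) ≈ 10
CH₃O⁻: pKₐ(CH₃OH) ≈ 15.5
(CH₃)₃CO⁻: pKₐ(t-BuOH) ≈ 18

HCOO⁻ > p-O₂N–C₆H₄–O⁻ > PhO⁻ > CH₃O⁻ > (CH₃)₃CO⁻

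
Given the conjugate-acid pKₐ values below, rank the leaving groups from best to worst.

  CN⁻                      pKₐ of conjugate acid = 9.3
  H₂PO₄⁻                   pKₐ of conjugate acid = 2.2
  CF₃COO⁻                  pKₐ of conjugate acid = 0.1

CF₃COO⁻ > H₂PO₄⁻ > CN⁻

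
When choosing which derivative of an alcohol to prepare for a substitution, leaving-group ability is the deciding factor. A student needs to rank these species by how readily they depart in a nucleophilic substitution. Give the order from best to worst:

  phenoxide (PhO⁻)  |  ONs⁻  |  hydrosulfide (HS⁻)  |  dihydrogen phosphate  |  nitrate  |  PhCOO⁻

ONs⁻ > nitrate > dihydrogen phosphate > PhCOO⁻ > hydrosulfide (HS⁻) > phenoxide (PhO⁻)

Leaving-group ability tracks the stability of the departed species; conjugate-acid pKₐ is the usual yardstick (lower pKₐ → better LG).
ONs⁻: pKₐ(p-O₂NC₆H₄SO₃H) ≈ -3.5
nitrate: pKₐ(HNO₃) ≈ -1.3
dihydrogen phosphate: pKₐ(H₃PO₄) ≈ 2.1
PhCOO⁻: pKₐ(C₆H₅COOH) ≈ 4.2
hydrosulfide (HS⁻): pKₐ(H₂S) ≈ 7
phenoxide (PhO⁻): pKₐ(C₆H₅OH (phenol)) ≈ 10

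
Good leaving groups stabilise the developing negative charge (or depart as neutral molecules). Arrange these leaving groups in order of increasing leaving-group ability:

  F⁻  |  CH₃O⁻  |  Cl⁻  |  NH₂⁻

Rank by basicity of the departing species: weakest base leaves most easily.
Cl⁻: pKₐ(HCl) ≈ -7 — moderately weak base
F⁻: pKₐ(HF) ≈ 3.2 — small and strongly basic; the poor halide leaving group
CH₃O⁻: pKₐ(CH₃OH) ≈ 15.5 — strong base; alkoxides do not leave unassisted
NH₂⁻: pKₐ(NH₃) ≈ 38 — extremely strong base; never a leaving group
Reversing gives the worst-to-best order requested.

NH₂⁻ < CH₃O⁻ < F⁻ < Cl⁻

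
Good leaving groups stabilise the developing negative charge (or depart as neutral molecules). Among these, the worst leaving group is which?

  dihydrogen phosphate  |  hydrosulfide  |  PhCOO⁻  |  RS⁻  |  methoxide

dihydrogen phosphate: pKₐ(H₃PO₄) ≈ 2.1
PhCOO⁻: pKₐ(C₆H₅COOH) ≈ 4.2
hydrosulfide: pKₐ(H₂S) ≈ 7
RS⁻: pKₐ(RSH (a thiol)) ≈ 10.5
methoxide: pKₐ(CH₃OH) ≈ 15.5

methoxide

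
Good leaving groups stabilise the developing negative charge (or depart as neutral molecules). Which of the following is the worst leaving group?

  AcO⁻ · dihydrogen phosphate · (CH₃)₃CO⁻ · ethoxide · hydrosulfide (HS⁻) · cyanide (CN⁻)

(CH₃)₃CO⁻

Rank by basicity of the departing species: weakest base leaves most easily.
dihydrogen phosphate: pKₐ(H₃PO₄) ≈ 2.1
AcO⁻: pKₐ(CH₃COOH) ≈ 4.8
hydrosulfide (HS⁻): pKₐ(H₂S) ≈ 7
cyanide (CN⁻): pKₐ(HCN) ≈ 9.2
ethoxide: pKₐ(CH₃CH₂OH) ≈ 16
(CH₃)₃CO⁻: pKₐ(t-BuOH) ≈ 18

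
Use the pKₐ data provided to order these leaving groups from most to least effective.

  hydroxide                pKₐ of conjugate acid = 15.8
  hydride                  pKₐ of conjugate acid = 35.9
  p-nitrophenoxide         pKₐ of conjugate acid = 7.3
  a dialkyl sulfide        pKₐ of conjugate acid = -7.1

a dialkyl sulfide > p-nitrophenoxide > hydroxide > hydride

Lower conjugate-acid pKₐ ⇒ weaker base ⇒ better leaving group.
Sorting by the given values: a dialkyl sulfide (-7.1), p-nitrophenoxide (7.3), hydroxide (15.8), hydride (35.9).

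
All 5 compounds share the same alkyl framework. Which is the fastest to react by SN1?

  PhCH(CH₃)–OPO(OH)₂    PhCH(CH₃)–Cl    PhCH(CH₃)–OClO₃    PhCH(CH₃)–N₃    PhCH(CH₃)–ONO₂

With the same alkyl group throughout, only the leaving group differentiates the rates.
Leaving-group ability tracks the stability of the departed species; conjugate-acid pKₐ is the usual yardstick (lower pKₐ → better LG).
PhCH(CH₃)–OClO₃ loses ClO₄⁻: pKₐ(HClO₄) ≈ -10
PhCH(CH₃)–Cl loses Cl⁻: pKₐ(HCl) ≈ -7
PhCH(CH₃)–ONO₂ loses NO₃⁻: pKₐ(HNO₃) ≈ -1.3
PhCH(CH₃)–OPO(OH)₂ loses H₂PO₄⁻: pKₐ(H₃PO₄) ≈ 2.1
PhCH(CH₃)–N₃ loses N₃⁻: pKₐ(HN₃) ≈ 4.7

PhCH(CH₃)–OClO₃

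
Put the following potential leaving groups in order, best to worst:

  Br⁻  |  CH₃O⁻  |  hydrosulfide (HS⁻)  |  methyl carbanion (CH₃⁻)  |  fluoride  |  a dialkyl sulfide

Br⁻ > a dialkyl sulfide > fluoride > hydrosulfide (HS⁻) > CH₃O⁻ > methyl carbanion (CH₃⁻)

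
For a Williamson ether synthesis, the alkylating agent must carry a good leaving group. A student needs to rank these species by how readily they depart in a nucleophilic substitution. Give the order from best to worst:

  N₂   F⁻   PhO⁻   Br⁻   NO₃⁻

A good leaving group is a weak base: the lower the pKₐ of its conjugate acid, the more readily it departs.
N₂: no meaningful conjugate acid; N₂ departs as an exceptionally stable neutral molecule
Br⁻: pKₐ(HBr) ≈ -9
NO₃⁻: pKₐ(HNO₃) ≈ -1.3
F⁻: pKₐ(HF) ≈ 3.2
PhO⁻: pKₐ(C₆H₅OH (phenol)) ≈ 10

N₂ > Br⁻ > NO₃⁻ > F⁻ > PhO⁻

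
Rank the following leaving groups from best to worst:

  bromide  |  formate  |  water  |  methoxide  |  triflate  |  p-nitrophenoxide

A good leaving group is a weak base: the lower the pKₐ of its conjugate acid, the more readily it departs.
triflate: pKₐ(CF₃SO₃H (triflic acid)) ≈ -14 — charge spread over three oxygens and a CF₃ group; the premier leaving group in synthesis
bromide: pKₐ(HBr) ≈ -9
water: pKₐ(H₃O⁺) ≈ -1.7 — neutral; leaves from a protonated alcohol (R–OH₂⁺)
formate: pKₐ(HCOOH) ≈ 3.8 — resonance-stabilised carboxylate
p-nitrophenoxide: pKₐ(p-nitrophenol) ≈ 7.2
methoxide: pKₐ(CH₃OH) ≈ 15.5 — strong base; alkoxides do not leave unassisted

triflate > bromide > water > formate > p-nitrophenoxide > methoxide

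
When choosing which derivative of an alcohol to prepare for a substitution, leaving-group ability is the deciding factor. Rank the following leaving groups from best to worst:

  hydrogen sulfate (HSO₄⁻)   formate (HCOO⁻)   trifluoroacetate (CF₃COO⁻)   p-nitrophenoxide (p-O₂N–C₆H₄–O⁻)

hydrogen sulfate (HSO₄⁻) > trifluoroacetate (CF₃COO⁻) > formate (HCOO⁻) > p-nitrophenoxide (p-O₂N–C₆H₄–O⁻)

Rank by basicity of the departing species: weakest base leaves most easily.
hydrogen sulfate (HSO₄⁻): pKₐ(H₂SO₄) ≈ -3
trifluoroacetate (CF₃COO⁻): pKₐ(CF₃COOH) ≈ 0.2
formate (HCOO⁻): pKₐ(HCOOH) ≈ 3.8
p-nitrophenoxide (p-O₂N–C₆H₄–O⁻): pKₐ(p-nitrophenol) ≈ 7.2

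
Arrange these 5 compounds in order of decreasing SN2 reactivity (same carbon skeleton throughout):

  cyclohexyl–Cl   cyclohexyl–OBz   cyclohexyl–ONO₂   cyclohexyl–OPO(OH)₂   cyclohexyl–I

With the same alkyl group throughout, only the leaving group differentiates the rates.
A good leaving group is a weak base: the lower the pKₐ of its conjugate acid, the more readily it departs.
cyclohexyl–I loses I⁻: pKₐ(HI) ≈ -10
cyclohexyl–Cl loses Cl⁻: pKₐ(HCl) ≈ -7
cyclohexyl–ONO₂ loses NO₃⁻: pKₐ(HNO₃) ≈ -1.3
cyclohexyl–OPO(OH)₂ loses H₂PO₄⁻: pKₐ(H₃PO₄) ≈ 2.1
cyclohexyl–OBz loses PhCOO⁻: pKₐ(C₆H₅COOH) ≈ 4.2

cyclohexyl–I > cyclohexyl–Cl > cyclohexyl–ONO₂ > cyclohexyl–OPO(OH)₂ > cyclohexyl–OBz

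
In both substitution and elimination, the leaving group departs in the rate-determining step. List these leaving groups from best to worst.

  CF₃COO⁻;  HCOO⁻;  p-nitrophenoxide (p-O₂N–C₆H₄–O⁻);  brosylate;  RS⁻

brosylate > CF₃COO⁻ > HCOO⁻ > p-nitrophenoxide (p-O₂N–C₆H₄–O⁻) > RS⁻

Leaving-group ability tracks the stability of the departed species; conjugate-acid pKₐ is the usual yardstick (lower pKₐ → better LG).
brosylate: pKₐ(p-BrC₆H₄SO₃H) ≈ -2.8
CF₃COO⁻: pKₐ(CF₃COOH) ≈ 0.2
HCOO⁻: pKₐ(HCOOH) ≈ 3.8
p-nitrophenoxide (p-O₂N–C₆H₄–O⁻): pKₐ(p-nitrophenol) ≈ 7.2
RS⁻: pKₐ(RSH (a thiol)) ≈ 10.5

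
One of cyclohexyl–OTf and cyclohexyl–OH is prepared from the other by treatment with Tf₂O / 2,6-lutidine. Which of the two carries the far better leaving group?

cyclohexyl–OTf

From cyclohexyl–OH the departing group would be OH⁻ (pKₐ(H₂O) ≈ 15.7). Strong base; essentially never leaves without prior activation.
From cyclohexyl–OTf the leaving group is OTf⁻ (pKₐ(CF₃SO₃H (triflic acid)) ≈ -14). Charge spread over three oxygens and a CF₃ group; the premier leaving group in synthesis.
Treatment with Tf₂O / 2,6-lutidine works by converting the hydroxyl into a triflate, making cyclohexyl–OTf enormously more reactive.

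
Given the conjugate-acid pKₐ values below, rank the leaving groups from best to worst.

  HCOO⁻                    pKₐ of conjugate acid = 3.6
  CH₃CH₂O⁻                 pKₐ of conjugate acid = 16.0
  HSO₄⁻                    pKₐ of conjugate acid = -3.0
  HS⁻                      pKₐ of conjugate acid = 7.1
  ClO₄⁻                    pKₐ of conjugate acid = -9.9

Lower conjugate-acid pKₐ ⇒ weaker base ⇒ better leaving group.
Sorting by the given values: ClO₄⁻ (-9.9), HSO₄⁻ (-3.0), HCOO⁻ (3.6), HS⁻ (7.1), CH₃CH₂O⁻ (16.0).

ClO₄⁻ > HSO₄⁻ > HCOO⁻ > HS⁻ > CH₃CH₂O⁻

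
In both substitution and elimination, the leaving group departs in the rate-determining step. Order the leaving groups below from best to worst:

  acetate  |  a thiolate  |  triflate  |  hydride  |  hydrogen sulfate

A good leaving group is a weak base: the lower the pKₐ of its conjugate acid, the more readily it departs.
triflate: pKₐ(CF₃SO₃H (triflic acid)) ≈ -14 — charge spread over three oxygens and a CF₃ group; the premier leaving group in synthesis
hydrogen sulfate: pKₐ(H₂SO₄) ≈ -3
acetate: pKₐ(CH₃COOH) ≈ 4.8 — resonance-stabilised but still a weak base
a thiolate: pKₐ(RSH (a thiol)) ≈ 10.5
hydride: pKₐ(H₂) ≈ 36 — extremely strong base; leaves only in special hydride-transfer contexts

triflate > hydrogen sulfate > acetate > a thiolate > hydride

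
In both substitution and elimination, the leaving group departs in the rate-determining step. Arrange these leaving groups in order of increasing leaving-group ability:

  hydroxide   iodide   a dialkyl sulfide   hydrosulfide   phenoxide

hydroxide < phenoxide < hydrosulfide < a dialkyl sulfide < iodide

Leaving-group ability tracks the stability of the departed species; conjugate-acid pKₐ is the usual yardstick (lower pKₐ → better LG).
iodide: pKₐ(HI) ≈ -10 — large, highly polarisable; very weak base
a dialkyl sulfide: pKₐ(R'₂SH⁺) ≈ -7 — neutral; leaves from a sulfonium salt (R–SR'₂⁺)
hydrosulfide: pKₐ(H₂S) ≈ 7 — larger and more polarisable than the oxygen analogue
phenoxide: pKₐ(C₆H₅OH (phenol)) ≈ 10
hydroxide: pKₐ(H₂O) ≈ 15.7 — strong base; essentially never leaves without prior activation
Reversing gives the worst-to-best order requested.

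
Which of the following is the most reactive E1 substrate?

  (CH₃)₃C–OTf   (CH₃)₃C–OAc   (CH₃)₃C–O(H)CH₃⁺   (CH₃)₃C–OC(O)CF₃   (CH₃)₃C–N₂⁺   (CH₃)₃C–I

The skeletons are identical, so relative rate is governed entirely by leaving-group ability.
The more stable X⁻ (or X) is on its own — i.e. the weaker a base it is — the better a leaving group it makes.
(CH₃)₃C–N₂⁺ loses N₂: no meaningful conjugate acid; N₂ departs as an exceptionally stable neutral molecule
(CH₃)₃C–OTf loses OTf⁻: pKₐ(CF₃SO₃H (triflic acid)) ≈ -14
(CH₃)₃C–I loses I⁻: pKₐ(HI) ≈ -10
(CH₃)₃C–O(H)CH₃⁺ loses R'OH: pKₐ(R'OH₂⁺) ≈ -2.4
(CH₃)₃C–OC(O)CF₃ loses CF₃COO⁻: pKₐ(CF₃COOH) ≈ 0.2
(CH₃)₃C–OAc loses AcO⁻: pKₐ(CH₃COOH) ≈ 4.8

(CH₃)₃C–N₂⁺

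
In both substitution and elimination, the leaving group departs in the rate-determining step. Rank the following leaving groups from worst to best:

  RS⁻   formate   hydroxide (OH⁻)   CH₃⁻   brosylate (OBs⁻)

CH₃⁻ < hydroxide (OH⁻) < RS⁻ < formate < brosylate (OBs⁻)

brosylate (OBs⁻): pKₐ(p-BrC₆H₄SO₃H) ≈ -2.8
formate: pKₐ(HCOOH) ≈ 3.8 — resonance-stabilised carboxylate
RS⁻: pKₐ(RSH (a thiol)) ≈ 10.5 — moderately basic; rarely leaves without activation
hydroxide (OH⁻): pKₐ(H₂O) ≈ 15.7 — strong base; essentially never leaves without prior activation
CH₃⁻: pKₐ(CH₄) ≈ 48
Listed from poorest to best leaving group as asked.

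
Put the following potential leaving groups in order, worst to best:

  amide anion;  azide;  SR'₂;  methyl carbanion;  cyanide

A good leaving group is a weak base: the lower the pKₐ of its conjugate acid, the more readily it departs.
SR'₂: pKₐ(R'₂SH⁺) ≈ -7
azide: pKₐ(HN₃) ≈ 4.7 — linear, resonance-stabilised
cyanide: pKₐ(HCN) ≈ 9.2 — sp carbon stabilises the charge somewhat, but still a poor LG
amide anion: pKₐ(NH₃) ≈ 38
methyl carbanion: pKₐ(CH₄) ≈ 48
The question asks for worst first, so the sequence is read in increasing leaving-group ability.

methyl carbanion < amide anion < cyanide < azide < SR'₂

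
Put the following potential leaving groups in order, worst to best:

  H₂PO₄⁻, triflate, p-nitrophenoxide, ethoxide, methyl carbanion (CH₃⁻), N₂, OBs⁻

N₂: no meaningful conjugate acid; N₂ departs as an exceptionally stable neutral molecule
triflate: pKₐ(CF₃SO₃H (triflic acid)) ≈ -14
OBs⁻: pKₐ(p-BrC₆H₄SO₃H) ≈ -2.8
H₂PO₄⁻: pKₐ(H₃PO₄) ≈ 2.1
p-nitrophenoxide: pKₐ(p-nitrophenol) ≈ 7.2
ethoxide: pKₐ(CH₃CH₂OH) ≈ 16
methyl carbanion (CH₃⁻): pKₐ(CH₄) ≈ 48
Reversing gives the worst-to-best order requested.

methyl carbanion (CH₃⁻) < ethoxide < p-nitrophenoxide < H₂PO₄⁻ < OBs⁻ < triflate < N₂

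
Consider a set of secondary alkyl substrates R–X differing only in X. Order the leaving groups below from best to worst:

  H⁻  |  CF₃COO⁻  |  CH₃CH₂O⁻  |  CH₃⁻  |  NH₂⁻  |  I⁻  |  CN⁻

I⁻ > CF₃COO⁻ > CN⁻ > CH₃CH₂O⁻ > H⁻ > NH₂⁻ > CH₃⁻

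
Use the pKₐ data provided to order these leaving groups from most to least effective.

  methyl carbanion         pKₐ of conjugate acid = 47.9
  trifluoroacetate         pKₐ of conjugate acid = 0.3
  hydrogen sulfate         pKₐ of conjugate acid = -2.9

hydrogen sulfate > trifluoroacetate > methyl carbanion

Lower conjugate-acid pKₐ ⇒ weaker base ⇒ better leaving group.
Sorting by the given values: hydrogen sulfate (-2.9), trifluoroacetate (0.3), methyl carbanion (47.9).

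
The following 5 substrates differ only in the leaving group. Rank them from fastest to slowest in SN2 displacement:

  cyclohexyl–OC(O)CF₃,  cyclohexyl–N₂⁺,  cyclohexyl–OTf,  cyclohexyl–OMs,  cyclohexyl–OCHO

cyclohexyl–N₂⁺ > cyclohexyl–OTf > cyclohexyl–OMs > cyclohexyl–OC(O)CF₃ > cyclohexyl–OCHO

The skeletons are identical, so relative rate is governed entirely by leaving-group ability.
Rank by basicity of the departing species: weakest base leaves most easily.
cyclohexyl–N₂⁺ loses N₂: no meaningful conjugate acid; N₂ departs as an exceptionally stable neutral molecule
cyclohexyl–OTf loses OTf⁻: pKₐ(CF₃SO₃H (triflic acid)) ≈ -14
cyclohexyl–OMs loses OMs⁻: pKₐ(CH₃SO₃H (MsOH)) ≈ -1.9
cyclohexyl–OC(O)CF₃ loses CF₃COO⁻: pKₐ(CF₃COOH) ≈ 0.2
cyclohexyl–OCHO loses HCOO⁻: pKₐ(HCOOH) ≈ 3.8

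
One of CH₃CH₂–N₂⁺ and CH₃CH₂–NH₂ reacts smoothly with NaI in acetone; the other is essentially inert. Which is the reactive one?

CH₃CH₂–N₂⁺

From CH₃CH₂–NH₂ the departing group would be NH₂⁻ (pKₐ(NH₃) ≈ 38). Extremely strong base; never a leaving group.
From CH₃CH₂–N₂⁺ the leaving group is N₂ (no meaningful conjugate acid; N₂ departs as an exceptionally stable neutral molecule).
(In practice CH₃CH₂–N₂⁺ is made from CH₃CH₂–NH₂ by diazotisation (NaNO₂ / HCl, 0 °C), generating a diazonium salt that expels N₂.)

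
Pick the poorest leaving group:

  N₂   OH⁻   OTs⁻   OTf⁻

The more stable X⁻ (or X) is on its own — i.e. the weaker a base it is — the better a leaving group it makes.
N₂: no meaningful conjugate acid; N₂ departs as an exceptionally stable neutral molecule
OTf⁻: pKₐ(CF₃SO₃H (triflic acid)) ≈ -14
OTs⁻: pKₐ(p-CH₃C₆H₄SO₃H (TsOH)) ≈ -2.8
OH⁻: pKₐ(H₂O) ≈ 15.7

OH⁻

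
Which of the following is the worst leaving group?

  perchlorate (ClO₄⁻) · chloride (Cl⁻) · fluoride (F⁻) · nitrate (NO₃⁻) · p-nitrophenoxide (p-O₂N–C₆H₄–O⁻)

perchlorate (ClO₄⁻): pKₐ(HClO₄) ≈ -10
chloride (Cl⁻): pKₐ(HCl) ≈ -7
nitrate (NO₃⁻): pKₐ(HNO₃) ≈ -1.3
fluoride (F⁻): pKₐ(HF) ≈ 3.2
p-nitrophenoxide (p-O₂N–C₆H₄–O⁻): pKₐ(p-nitrophenol) ≈ 7.2

p-nitrophenoxide (p-O₂N–C₆H₄–O⁻)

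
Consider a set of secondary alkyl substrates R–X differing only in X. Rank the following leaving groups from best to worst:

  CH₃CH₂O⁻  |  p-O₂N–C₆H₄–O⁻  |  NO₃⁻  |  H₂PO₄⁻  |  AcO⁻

Rank by basicity of the departing species: weakest base leaves most easily.
NO₃⁻: pKₐ(HNO₃) ≈ -1.3
H₂PO₄⁻: pKₐ(H₃PO₄) ≈ 2.1
AcO⁻: pKₐ(CH₃COOH) ≈ 4.8 — resonance-stabilised but still a weak base
p-O₂N–C₆H₄–O⁻: pKₐ(p-nitrophenol) ≈ 7.2
CH₃CH₂O⁻: pKₐ(CH₃CH₂OH) ≈ 16 — strong base; alkoxides do not leave unassisted

NO₃⁻ > H₂PO₄⁻ > AcO⁻ > p-O₂N–C₆H₄–O⁻ > CH₃CH₂O⁻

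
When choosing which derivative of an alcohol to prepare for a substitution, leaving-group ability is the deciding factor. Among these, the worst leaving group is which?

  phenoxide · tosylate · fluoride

The more stable X⁻ (or X) is on its own — i.e. the weaker a base it is — the better a leaving group it makes.
tosylate: pKₐ(p-CH₃C₆H₄SO₃H (TsOH)) ≈ -2.8
fluoride: pKₐ(HF) ≈ 3.2
phenoxide: pKₐ(C₆H₅OH (phenol)) ≈ 10

phenoxide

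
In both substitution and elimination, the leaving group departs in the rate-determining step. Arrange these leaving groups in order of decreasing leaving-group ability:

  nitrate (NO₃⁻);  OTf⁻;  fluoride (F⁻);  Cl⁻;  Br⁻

OTf⁻: pKₐ(CF₃SO₃H (triflic acid)) ≈ -14
Br⁻: pKₐ(HBr) ≈ -9
Cl⁻: pKₐ(HCl) ≈ -7
nitrate (NO₃⁻): pKₐ(HNO₃) ≈ -1.3
fluoride (F⁻): pKₐ(HF) ≈ 3.2

OTf⁻ > Br⁻ > Cl⁻ > nitrate (NO₃⁻) > fluoride (F⁻)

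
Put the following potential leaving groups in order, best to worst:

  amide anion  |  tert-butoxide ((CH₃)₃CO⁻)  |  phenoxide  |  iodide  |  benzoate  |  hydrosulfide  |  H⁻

The more stable X⁻ (or X) is on its own — i.e. the weaker a base it is — the better a leaving group it makes.
iodide: pKₐ(HI) ≈ -10 — large, highly polarisable; very weak base
benzoate: pKₐ(C₆H₅COOH) ≈ 4.2 — aryl carboxylate
hydrosulfide: pKₐ(H₂S) ≈ 7
phenoxide: pKₐ(C₆H₅OH (phenol)) ≈ 10
tert-butoxide ((CH₃)₃CO⁻): pKₐ(t-BuOH) ≈ 18 — bulky, strongly basic alkoxide
H⁻: pKₐ(H₂) ≈ 36 — extremely strong base; leaves only in special hydride-transfer contexts
amide anion: pKₐ(NH₃) ≈ 38 — extremely strong base; never a leaving group

iodide > benzoate > hydrosulfide > phenoxide > tert-butoxide ((CH₃)₃CO⁻) > H⁻ > amide anion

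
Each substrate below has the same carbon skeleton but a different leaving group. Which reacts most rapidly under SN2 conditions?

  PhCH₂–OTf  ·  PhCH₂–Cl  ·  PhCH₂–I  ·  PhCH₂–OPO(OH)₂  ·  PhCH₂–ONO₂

The skeletons are identical, so relative rate is governed entirely by leaving-group ability.
Rank by basicity of the departing species: weakest base leaves most easily.
PhCH₂–OTf loses OTf⁻: pKₐ(CF₃SO₃H (triflic acid)) ≈ -14
PhCH₂–I loses I⁻: pKₐ(HI) ≈ -10
PhCH₂–Cl loses Cl⁻: pKₐ(HCl) ≈ -7
PhCH₂–ONO₂ loses NO₃⁻: pKₐ(HNO₃) ≈ -1.3
PhCH₂–OPO(OH)₂ loses H₂PO₄⁻: pKₐ(H₃PO₄) ≈ 2.1

PhCH₂–OTf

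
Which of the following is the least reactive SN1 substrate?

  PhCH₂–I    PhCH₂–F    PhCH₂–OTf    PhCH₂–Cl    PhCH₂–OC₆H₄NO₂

Identical carbon frameworks mean the comparison reduces to leaving-group quality.
Leaving-group ability tracks the stability of the departed species; conjugate-acid pKₐ is the usual yardstick (lower pKₐ → better LG).
PhCH₂–OTf loses OTf⁻: pKₐ(CF₃SO₃H (triflic acid)) ≈ -14
PhCH₂–I loses I⁻: pKₐ(HI) ≈ -10
PhCH₂–Cl loses Cl⁻: pKₐ(HCl) ≈ -7
PhCH₂–F loses F⁻: pKₐ(HF) ≈ 3.2
PhCH₂–OC₆H₄NO₂ loses p-O₂N–C₆H₄–O⁻: pKₐ(p-nitrophenol) ≈ 7.2

PhCH₂–OC₆H₄NO₂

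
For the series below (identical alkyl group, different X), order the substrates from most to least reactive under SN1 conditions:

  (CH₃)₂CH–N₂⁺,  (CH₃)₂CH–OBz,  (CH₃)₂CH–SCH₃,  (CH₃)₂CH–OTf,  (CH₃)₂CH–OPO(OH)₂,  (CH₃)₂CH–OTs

The skeletons are identical, so relative rate is governed entirely by leaving-group ability.
The more stable X⁻ (or X) is on its own — i.e. the weaker a base it is — the better a leaving group it makes.
(CH₃)₂CH–N₂⁺ loses N₂: no meaningful conjugate acid; N₂ departs as an exceptionally stable neutral molecule
(CH₃)₂CH–OTf loses OTf⁻: pKₐ(CF₃SO₃H (triflic acid)) ≈ -14
(CH₃)₂CH–OTs loses OTs⁻: pKₐ(p-CH₃C₆H₄SO₃H (TsOH)) ≈ -2.8
(CH₃)₂CH–OPO(OH)₂ loses H₂PO₄⁻: pKₐ(H₃PO₄) ≈ 2.1
(CH₃)₂CH–OBz loses PhCOO⁻: pKₐ(C₆H₅COOH) ≈ 4.2
(CH₃)₂CH–SCH₃ loses RS⁻: pKₐ(RSH (a thiol)) ≈ 10.5

(CH₃)₂CH–N₂⁺ > (CH₃)₂CH–OTf > (CH₃)₂CH–OTs > (CH₃)₂CH–OPO(OH)₂ > (CH₃)₂CH–OBz > (CH₃)₂CH–SCH₃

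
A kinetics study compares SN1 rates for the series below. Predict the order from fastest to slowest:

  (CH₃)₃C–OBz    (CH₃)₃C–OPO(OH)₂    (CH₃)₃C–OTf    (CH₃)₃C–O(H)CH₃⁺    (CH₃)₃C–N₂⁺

Identical carbon frameworks mean the comparison reduces to leaving-group quality.
A good leaving group is a weak base: the lower the pKₐ of its conjugate acid, the more readily it departs.
(CH₃)₃C–N₂⁺ loses N₂: no meaningful conjugate acid; N₂ departs as an exceptionally stable neutral molecule
(CH₃)₃C–OTf loses OTf⁻: pKₐ(CF₃SO₃H (triflic acid)) ≈ -14
(CH₃)₃C–O(H)CH₃⁺ loses R'OH: pKₐ(R'OH₂⁺) ≈ -2.4
(CH₃)₃C–OPO(OH)₂ loses H₂PO₄⁻: pKₐ(H₃PO₄) ≈ 2.1
(CH₃)₃C–OBz loses PhCOO⁻: pKₐ(C₆H₅COOH) ≈ 4.2

(CH₃)₃C–N₂⁺ > (CH₃)₃C–OTf > (CH₃)₃C–O(H)CH₃⁺ > (CH₃)₃C–OPO(OH)₂ > (CH₃)₃C–OBz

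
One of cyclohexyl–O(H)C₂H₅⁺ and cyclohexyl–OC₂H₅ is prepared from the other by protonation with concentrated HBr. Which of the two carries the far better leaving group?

cyclohexyl–O(H)C₂H₅⁺

From cyclohexyl–OC₂H₅ the departing group would be CH₃CH₂O⁻ (pKₐ(CH₃CH₂OH) ≈ 16). Strong base; alkoxides do not leave unassisted.
From cyclohexyl–O(H)C₂H₅⁺ the leaving group is R'OH (pKₐ(R'OH₂⁺) ≈ -2.4). Neutral; leaves from a protonated ether (an oxonium ion, R–O(H)R'⁺).
Protonation with concentrated HBr works by allowing neutral ethanol, rather than ethoxide, to depart, making cyclohexyl–O(H)C₂H₅⁺ enormously more reactive.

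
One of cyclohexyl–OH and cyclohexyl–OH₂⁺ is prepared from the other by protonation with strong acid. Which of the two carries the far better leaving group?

cyclohexyl–OH₂⁺

From cyclohexyl–OH the departing group would be OH⁻ (pKₐ(H₂O) ≈ 15.7). Strong base; essentially never leaves without prior activation.
From cyclohexyl–OH₂⁺ the leaving group is H₂O (pKₐ(H₃O⁺) ≈ -1.7). Neutral; leaves from a protonated alcohol (R–OH₂⁺).
Protonation with strong acid works by converting the leaving group from hydroxide to neutral water, making cyclohexyl–OH₂⁺ enormously more reactive.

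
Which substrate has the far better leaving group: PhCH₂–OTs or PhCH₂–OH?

PhCH₂–OTs

From PhCH₂–OH the departing group would be OH⁻ (pKₐ(H₂O) ≈ 15.7). Strong base; essentially never leaves without prior activation.
From PhCH₂–OTs the leaving group is OTs⁻ (pKₐ(p-CH₃C₆H₄SO₃H (TsOH)) ≈ -2.8). Resonance-delocalised arenesulfonate.
(In practice PhCH₂–OTs is made from PhCH₂–OH by treatment with TsCl / pyridine, converting the hydroxyl into a tosylate.)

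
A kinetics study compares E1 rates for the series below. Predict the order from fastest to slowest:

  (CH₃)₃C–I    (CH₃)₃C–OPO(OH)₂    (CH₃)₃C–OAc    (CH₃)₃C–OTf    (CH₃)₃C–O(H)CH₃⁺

The skeletons are identical, so relative rate is governed entirely by leaving-group ability.
A good leaving group is a weak base: the lower the pKₐ of its conjugate acid, the more readily it departs.
(CH₃)₃C–OTf loses OTf⁻: pKₐ(CF₃SO₃H (triflic acid)) ≈ -14
(CH₃)₃C–I loses I⁻: pKₐ(HI) ≈ -10
(CH₃)₃C–O(H)CH₃⁺ loses R'OH: pKₐ(R'OH₂⁺) ≈ -2.4
(CH₃)₃C–OPO(OH)₂ loses H₂PO₄⁻: pKₐ(H₃PO₄) ≈ 2.1
(CH₃)₃C–OAc loses AcO⁻: pKₐ(CH₃COOH) ≈ 4.8

(CH₃)₃C–OTf > (CH₃)₃C–I > (CH₃)₃C–O(H)CH₃⁺ > (CH₃)₃C–OPO(OH)₂ > (CH₃)₃C–OAc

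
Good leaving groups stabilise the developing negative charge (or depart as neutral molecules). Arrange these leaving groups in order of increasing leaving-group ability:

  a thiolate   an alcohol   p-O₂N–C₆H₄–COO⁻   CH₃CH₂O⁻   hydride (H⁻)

an alcohol: pKₐ(R'OH₂⁺) ≈ -2.4
p-O₂N–C₆H₄–COO⁻: pKₐ(p-nitrobenzoic acid) ≈ 3.4
a thiolate: pKₐ(RSH (a thiol)) ≈ 10.5
CH₃CH₂O⁻: pKₐ(CH₃CH₂OH) ≈ 16 — strong base; alkoxides do not leave unassisted
hydride (H⁻): pKₐ(H₂) ≈ 36 — extremely strong base; leaves only in special hydride-transfer contexts
The question asks for worst first, so the sequence is read in increasing leaving-group ability.

hydride (H⁻) < CH₃CH₂O⁻ < a thiolate < p-O₂N–C₆H₄–COO⁻ < an alcohol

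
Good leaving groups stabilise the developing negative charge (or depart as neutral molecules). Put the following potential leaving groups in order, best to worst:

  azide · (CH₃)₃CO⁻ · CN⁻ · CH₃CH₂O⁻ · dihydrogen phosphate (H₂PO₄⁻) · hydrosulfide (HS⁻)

dihydrogen phosphate (H₂PO₄⁻) > azide > hydrosulfide (HS⁻) > CN⁻ > CH₃CH₂O⁻ > (CH₃)₃CO⁻

The more stable X⁻ (or X) is on its own — i.e. the weaker a base it is — the better a leaving group it makes.
dihydrogen phosphate (H₂PO₄⁻): pKₐ(H₃PO₄) ≈ 2.1 — moderate base; biological leaving group after further activation
azide: pKₐ(HN₃) ≈ 4.7 — linear, resonance-stabilised
hydrosulfide (HS⁻): pKₐ(H₂S) ≈ 7
CN⁻: pKₐ(HCN) ≈ 9.2
CH₃CH₂O⁻: pKₐ(CH₃CH₂OH) ≈ 16 — strong base; alkoxides do not leave unassisted
(CH₃)₃CO⁻: pKₐ(t-BuOH) ≈ 18 — bulky, strongly basic alkoxide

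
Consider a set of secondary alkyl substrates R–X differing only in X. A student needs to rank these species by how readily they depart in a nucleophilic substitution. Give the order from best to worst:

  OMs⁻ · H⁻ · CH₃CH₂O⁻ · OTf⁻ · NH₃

Rank by basicity of the departing species: weakest base leaves most easily.
OTf⁻: pKₐ(CF₃SO₃H (triflic acid)) ≈ -14
OMs⁻: pKₐ(CH₃SO₃H (MsOH)) ≈ -1.9
NH₃: pKₐ(NH₄⁺) ≈ 9.2
CH₃CH₂O⁻: pKₐ(CH₃CH₂OH) ≈ 16
H⁻: pKₐ(H₂) ≈ 36

OTf⁻ > OMs⁻ > NH₃ > CH₃CH₂O⁻ > H⁻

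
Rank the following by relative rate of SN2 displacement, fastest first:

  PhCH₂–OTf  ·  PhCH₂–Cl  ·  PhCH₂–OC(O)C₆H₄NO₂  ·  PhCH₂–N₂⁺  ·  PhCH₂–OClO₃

PhCH₂–N₂⁺ > PhCH₂–OTf > PhCH₂–OClO₃ > PhCH₂–Cl > PhCH₂–OC(O)C₆H₄NO₂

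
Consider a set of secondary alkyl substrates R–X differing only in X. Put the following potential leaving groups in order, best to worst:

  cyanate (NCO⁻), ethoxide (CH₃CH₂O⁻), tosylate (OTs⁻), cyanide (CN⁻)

tosylate (OTs⁻) > cyanate (NCO⁻) > cyanide (CN⁻) > ethoxide (CH₃CH₂O⁻)

The more stable X⁻ (or X) is on its own — i.e. the weaker a base it is — the better a leaving group it makes.
tosylate (OTs⁻): pKₐ(p-CH₃C₆H₄SO₃H (TsOH)) ≈ -2.8
cyanate (NCO⁻): pKₐ(HOCN) ≈ 3.5
cyanide (CN⁻): pKₐ(HCN) ≈ 9.2
ethoxide (CH₃CH₂O⁻): pKₐ(CH₃CH₂OH) ≈ 16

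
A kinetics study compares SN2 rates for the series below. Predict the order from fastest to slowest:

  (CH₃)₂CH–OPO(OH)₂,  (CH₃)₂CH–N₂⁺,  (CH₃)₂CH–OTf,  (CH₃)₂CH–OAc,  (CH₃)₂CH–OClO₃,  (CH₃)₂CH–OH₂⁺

The skeletons are identical, so relative rate is governed entirely by leaving-group ability.
Leaving-group ability tracks the stability of the departed species; conjugate-acid pKₐ is the usual yardstick (lower pKₐ → better LG).
(CH₃)₂CH–N₂⁺ loses N₂: no meaningful conjugate acid; N₂ departs as an exceptionally stable neutral molecule
(CH₃)₂CH–OTf loses OTf⁻: pKₐ(CF₃SO₃H (triflic acid)) ≈ -14
(CH₃)₂CH–OClO₃ loses ClO₄⁻: pKₐ(HClO₄) ≈ -10
(CH₃)₂CH–OH₂⁺ loses H₂O: pKₐ(H₃O⁺) ≈ -1.7
(CH₃)₂CH–OPO(OH)₂ loses H₂PO₄⁻: pKₐ(H₃PO₄) ≈ 2.1
(CH₃)₂CH–OAc loses AcO⁻: pKₐ(CH₃COOH) ≈ 4.8

(CH₃)₂CH–N₂⁺ > (CH₃)₂CH–OTf > (CH₃)₂CH–OClO₃ > (CH₃)₂CH–OH₂⁺ > (CH₃)₂CH–OPO(OH)₂ > (CH₃)₂CH–OAc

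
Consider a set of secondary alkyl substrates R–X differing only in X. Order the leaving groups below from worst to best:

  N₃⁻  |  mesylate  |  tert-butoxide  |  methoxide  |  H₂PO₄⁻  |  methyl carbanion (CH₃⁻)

methyl carbanion (CH₃⁻) < tert-butoxide < methoxide < N₃⁻ < H₂PO₄⁻ < mesylate

mesylate: pKₐ(CH₃SO₃H (MsOH)) ≈ -1.9 — resonance-delocalised alkanesulfonate
H₂PO₄⁻: pKₐ(H₃PO₄) ≈ 2.1
N₃⁻: pKₐ(HN₃) ≈ 4.7
methoxide: pKₐ(CH₃OH) ≈ 15.5
tert-butoxide: pKₐ(t-BuOH) ≈ 18 — bulky, strongly basic alkoxide
methyl carbanion (CH₃⁻): pKₐ(CH₄) ≈ 48 — unstabilised carbanion; the worst conceivable leaving group
Reversing gives the worst-to-best order requested.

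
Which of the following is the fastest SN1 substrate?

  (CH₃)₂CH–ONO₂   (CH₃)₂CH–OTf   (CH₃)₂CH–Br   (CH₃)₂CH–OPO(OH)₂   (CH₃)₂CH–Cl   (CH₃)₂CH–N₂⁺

The skeletons are identical, so relative rate is governed entirely by leaving-group ability.
Leaving-group ability tracks the stability of the departed species; conjugate-acid pKₐ is the usual yardstick (lower pKₐ → better LG).
(CH₃)₂CH–N₂⁺ loses N₂: no meaningful conjugate acid; N₂ departs as an exceptionally stable neutral molecule
(CH₃)₂CH–OTf loses OTf⁻: pKₐ(CF₃SO₃H (triflic acid)) ≈ -14
(CH₃)₂CH–Br loses Br⁻: pKₐ(HBr) ≈ -9
(CH₃)₂CH–Cl loses Cl⁻: pKₐ(HCl) ≈ -7
(CH₃)₂CH–ONO₂ loses NO₃⁻: pKₐ(HNO₃) ≈ -1.3
(CH₃)₂CH–OPO(OH)₂ loses H₂PO₄⁻: pKₐ(H₃PO₄) ≈ 2.1

(CH₃)₂CH–N₂⁺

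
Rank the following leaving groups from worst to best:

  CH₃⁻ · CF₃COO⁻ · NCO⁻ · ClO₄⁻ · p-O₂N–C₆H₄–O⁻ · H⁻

The more stable X⁻ (or X) is on its own — i.e. the weaker a base it is — the better a leaving group it makes.
ClO₄⁻: pKₐ(HClO₄) ≈ -10 — extremely weak base; rarely used for safety reasons
CF₃COO⁻: pKₐ(CF₃COOH) ≈ 0.2
NCO⁻: pKₐ(HOCN) ≈ 3.5 — resonance between N and O
p-O₂N–C₆H₄–O⁻: pKₐ(p-nitrophenol) ≈ 7.2
H⁻: pKₐ(H₂) ≈ 36 — extremely strong base; leaves only in special hydride-transfer contexts
CH₃⁻: pKₐ(CH₄) ≈ 48 — unstabilised carbanion; the worst conceivable leaving group
Reversing gives the worst-to-best order requested.

CH₃⁻ < H⁻ < p-O₂N–C₆H₄–O⁻ < NCO⁻ < CF₃COO⁻ < ClO₄⁻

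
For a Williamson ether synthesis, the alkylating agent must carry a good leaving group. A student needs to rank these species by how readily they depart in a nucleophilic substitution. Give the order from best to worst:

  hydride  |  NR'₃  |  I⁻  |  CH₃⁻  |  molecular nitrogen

molecular nitrogen > I⁻ > NR'₃ > hydride > CH₃⁻

A good leaving group is a weak base: the lower the pKₐ of its conjugate acid, the more readily it departs.
molecular nitrogen: no meaningful conjugate acid; N₂ departs as an exceptionally stable neutral molecule
I⁻: pKₐ(HI) ≈ -10 — large, highly polarisable; very weak base
NR'₃: pKₐ(R'₃NH⁺) ≈ 10.7
hydride: pKₐ(H₂) ≈ 36
CH₃⁻: pKₐ(CH₄) ≈ 48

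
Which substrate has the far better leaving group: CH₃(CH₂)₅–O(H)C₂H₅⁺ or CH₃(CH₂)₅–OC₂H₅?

From CH₃(CH₂)₅–OC₂H₅ the departing group would be CH₃CH₂O⁻ (pKₐ(CH₃CH₂OH) ≈ 16). Strong base; alkoxides do not leave unassisted.
From CH₃(CH₂)₅–O(H)C₂H₅⁺ the leaving group is R'OH (pKₐ(R'OH₂⁺) ≈ -2.4). Neutral; leaves from a protonated ether (an oxonium ion, R–O(H)R'⁺).
(In practice CH₃(CH₂)₅–O(H)C₂H₅⁺ is made from CH₃(CH₂)₅–OC₂H₅ by protonation with concentrated HBr, allowing neutral ethanol, rather than ethoxide, to depart.)

CH₃(CH₂)₅–O(H)C₂H₅⁺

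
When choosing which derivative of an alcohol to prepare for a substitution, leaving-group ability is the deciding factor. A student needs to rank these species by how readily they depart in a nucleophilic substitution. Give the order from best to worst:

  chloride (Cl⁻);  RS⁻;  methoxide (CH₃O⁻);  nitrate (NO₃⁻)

chloride (Cl⁻) > nitrate (NO₃⁻) > RS⁻ > methoxide (CH₃O⁻)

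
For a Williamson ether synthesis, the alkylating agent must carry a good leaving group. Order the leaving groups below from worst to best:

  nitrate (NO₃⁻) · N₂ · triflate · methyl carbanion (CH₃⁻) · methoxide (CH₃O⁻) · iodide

N₂: no meaningful conjugate acid; N₂ departs as an exceptionally stable neutral molecule
triflate: pKₐ(CF₃SO₃H (triflic acid)) ≈ -14
iodide: pKₐ(HI) ≈ -10
nitrate (NO₃⁻): pKₐ(HNO₃) ≈ -1.3
methoxide (CH₃O⁻): pKₐ(CH₃OH) ≈ 15.5
methyl carbanion (CH₃⁻): pKₐ(CH₄) ≈ 48
Listed from poorest to best leaving group as asked.

methyl carbanion (CH₃⁻) < methoxide (CH₃O⁻) < nitrate (NO₃⁻) < iodide < triflate < N₂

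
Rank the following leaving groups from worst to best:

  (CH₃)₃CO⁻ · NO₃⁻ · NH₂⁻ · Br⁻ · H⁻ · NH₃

NH₂⁻ < H⁻ < (CH₃)₃CO⁻ < NH₃ < NO₃⁻ < Br⁻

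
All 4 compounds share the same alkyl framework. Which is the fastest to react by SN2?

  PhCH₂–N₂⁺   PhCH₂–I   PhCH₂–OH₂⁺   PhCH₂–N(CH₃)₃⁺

PhCH₂–N₂⁺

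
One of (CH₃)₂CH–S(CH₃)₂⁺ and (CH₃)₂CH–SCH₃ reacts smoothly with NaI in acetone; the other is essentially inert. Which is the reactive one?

(CH₃)₂CH–S(CH₃)₂⁺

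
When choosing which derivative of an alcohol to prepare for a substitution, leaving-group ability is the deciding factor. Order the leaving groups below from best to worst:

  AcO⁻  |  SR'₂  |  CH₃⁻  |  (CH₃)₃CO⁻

SR'₂: pKₐ(R'₂SH⁺) ≈ -7 — neutral; leaves from a sulfonium salt (R–SR'₂⁺)
AcO⁻: pKₐ(CH₃COOH) ≈ 4.8 — resonance-stabilised but still a weak base
(CH₃)₃CO⁻: pKₐ(t-BuOH) ≈ 18 — bulky, strongly basic alkoxide
CH₃⁻: pKₐ(CH₄) ≈ 48

SR'₂ > AcO⁻ > (CH₃)₃CO⁻ > CH₃⁻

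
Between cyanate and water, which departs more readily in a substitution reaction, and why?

water is the better leaving group.
pKₐ(H₃O⁺) ≈ -1.7 versus pKₐ(HOCN) ≈ 3.5: water is the much weaker base.
Neutral; leaves from a protonated alcohol (R–OH₂⁺).

water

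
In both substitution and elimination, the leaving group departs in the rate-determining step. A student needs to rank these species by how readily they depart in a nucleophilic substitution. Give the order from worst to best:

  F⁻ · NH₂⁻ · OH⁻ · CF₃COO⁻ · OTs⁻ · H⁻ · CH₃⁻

A good leaving group is a weak base: the lower the pKₐ of its conjugate acid, the more readily it departs.
OTs⁻: pKₐ(p-CH₃C₆H₄SO₃H (TsOH)) ≈ -2.8 — resonance-delocalised arenesulfonate
CF₃COO⁻: pKₐ(CF₃COOH) ≈ 0.2
F⁻: pKₐ(HF) ≈ 3.2
OH⁻: pKₐ(H₂O) ≈ 15.7
H⁻: pKₐ(H₂) ≈ 36
NH₂⁻: pKₐ(NH₃) ≈ 38 — extremely strong base; never a leaving group
CH₃⁻: pKₐ(CH₄) ≈ 48 — unstabilised carbanion; the worst conceivable leaving group
The question asks for worst first, so the sequence is read in increasing leaving-group ability.

CH₃⁻ < NH₂⁻ < H⁻ < OH⁻ < F⁻ < CF₃COO⁻ < OTs⁻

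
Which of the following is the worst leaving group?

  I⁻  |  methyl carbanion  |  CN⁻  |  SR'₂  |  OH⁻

Leaving-group ability tracks the stability of the departed species; conjugate-acid pKₐ is the usual yardstick (lower pKₐ → better LG).
I⁻: pKₐ(HI) ≈ -10
SR'₂: pKₐ(R'₂SH⁺) ≈ -7
CN⁻: pKₐ(HCN) ≈ 9.2
OH⁻: pKₐ(H₂O) ≈ 15.7
methyl carbanion: pKₐ(CH₄) ≈ 48

methyl carbanion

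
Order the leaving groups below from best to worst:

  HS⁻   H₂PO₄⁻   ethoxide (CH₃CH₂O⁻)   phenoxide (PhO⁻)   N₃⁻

H₂PO₄⁻: pKₐ(H₃PO₄) ≈ 2.1
N₃⁻: pKₐ(HN₃) ≈ 4.7
HS⁻: pKₐ(H₂S) ≈ 7
phenoxide (PhO⁻): pKₐ(C₆H₅OH (phenol)) ≈ 10
ethoxide (CH₃CH₂O⁻): pKₐ(CH₃CH₂OH) ≈ 16

H₂PO₄⁻ > N₃⁻ > HS⁻ > phenoxide (PhO⁻) > ethoxide (CH₃CH₂O⁻)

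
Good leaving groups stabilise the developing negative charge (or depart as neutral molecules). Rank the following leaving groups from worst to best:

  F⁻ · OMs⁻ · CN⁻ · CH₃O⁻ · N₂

Rank by basicity of the departing species: weakest base leaves most easily.
N₂: no meaningful conjugate acid; N₂ departs as an exceptionally stable neutral molecule
OMs⁻: pKₐ(CH₃SO₃H (MsOH)) ≈ -1.9
F⁻: pKₐ(HF) ≈ 3.2
CN⁻: pKₐ(HCN) ≈ 9.2
CH₃O⁻: pKₐ(CH₃OH) ≈ 15.5 — strong base; alkoxides do not leave unassisted
Listed from poorest to best leaving group as asked.

CH₃O⁻ < CN⁻ < F⁻ < OMs⁻ < N₂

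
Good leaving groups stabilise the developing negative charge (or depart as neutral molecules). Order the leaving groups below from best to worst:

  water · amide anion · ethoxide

water > ethoxide > amide anion

water: pKₐ(H₃O⁺) ≈ -1.7 — neutral; leaves from a protonated alcohol (R–OH₂⁺)
ethoxide: pKₐ(CH₃CH₂OH) ≈ 16 — strong base; alkoxides do not leave unassisted
amide anion: pKₐ(NH₃) ≈ 38 — extremely strong base; never a leaving group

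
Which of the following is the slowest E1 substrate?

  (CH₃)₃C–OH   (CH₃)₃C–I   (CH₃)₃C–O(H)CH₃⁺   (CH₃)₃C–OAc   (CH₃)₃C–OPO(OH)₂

(CH₃)₃C–OH

Identical carbon frameworks mean the comparison reduces to leaving-group quality.
Rank by basicity of the departing species: weakest base leaves most easily.
(CH₃)₃C–I loses I⁻: pKₐ(HI) ≈ -10
(CH₃)₃C–O(H)CH₃⁺ loses R'OH: pKₐ(R'OH₂⁺) ≈ -2.4
(CH₃)₃C–OPO(OH)₂ loses H₂PO₄⁻: pKₐ(H₃PO₄) ≈ 2.1
(CH₃)₃C–OAc loses AcO⁻: pKₐ(CH₃COOH) ≈ 4.8
(CH₃)₃C–OH loses OH⁻: pKₐ(H₂O) ≈ 15.7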